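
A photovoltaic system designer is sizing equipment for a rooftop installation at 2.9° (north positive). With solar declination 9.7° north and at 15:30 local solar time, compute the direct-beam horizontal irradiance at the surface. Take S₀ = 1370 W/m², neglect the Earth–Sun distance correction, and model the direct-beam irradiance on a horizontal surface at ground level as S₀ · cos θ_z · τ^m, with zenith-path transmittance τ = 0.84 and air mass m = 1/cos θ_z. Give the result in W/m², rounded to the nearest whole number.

625 W/m²

Hour angle H = 15° × (15.5 − 12) = 52.50°.
cos θ_z = sin φ sin δ + cos φ cos δ cos H = (0.0506)(0.1685) + (0.9987)(0.9857)(0.6088) = 0.6078.
Air mass m = 1/cos θ_z = 1/0.6078 = 1.645; τ^m = 0.84^1.645 = 0.7507.
Surface direct beam = 1370 × 0.6078 × 0.7507 = 625.10 W/m².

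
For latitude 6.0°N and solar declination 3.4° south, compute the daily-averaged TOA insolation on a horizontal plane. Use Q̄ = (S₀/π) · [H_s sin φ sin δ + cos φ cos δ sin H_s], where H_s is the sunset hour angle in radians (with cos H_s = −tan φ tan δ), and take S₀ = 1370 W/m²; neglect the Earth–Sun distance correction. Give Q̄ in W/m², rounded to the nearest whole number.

−tan φ tan δ = −(0.1051)(-0.0594) = 0.0062; H_s = arccos(0.0062) = 89.64°. In radians, H_s = 1.5645.
H_s sin φ sin δ = 1.5645 × 0.1045 × -0.0593 = -0.0097.
cos φ cos δ sin H_s = 0.9945 × 0.9982 × 1.0000 = 0.9927.
Q̄ = (1370/π) × (-0.0097 + 0.9927) = 436.08 × 0.9830 = 428.67 W/m².

429 W/m²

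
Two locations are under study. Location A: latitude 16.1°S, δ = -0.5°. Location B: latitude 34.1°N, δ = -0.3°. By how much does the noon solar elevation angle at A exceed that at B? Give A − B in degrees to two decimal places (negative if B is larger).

+18.80°

A: 90° − |-16.1 − (-0.5)| = 74.40°.
B: 90° − |34.1 − (-0.3)| = 55.60°.
A − B = 74.40 − 55.60 = 18.80°.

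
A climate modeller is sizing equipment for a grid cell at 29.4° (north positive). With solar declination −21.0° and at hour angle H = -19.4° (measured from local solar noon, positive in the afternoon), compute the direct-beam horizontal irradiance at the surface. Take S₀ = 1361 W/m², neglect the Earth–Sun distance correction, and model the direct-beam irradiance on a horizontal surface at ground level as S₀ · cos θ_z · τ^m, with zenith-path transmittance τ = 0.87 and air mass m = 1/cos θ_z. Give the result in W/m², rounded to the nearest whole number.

636 W/m²

cos θ_z = sin(29.4°) sin(-21.0°) + cos(29.4°) cos(-21.0°) cos(-19.40°) = -0.1759 + 0.7672 = 0.5913.
Air mass m = 1/cos θ_z = 1/0.5913 = 1.691; τ^m = 0.87^1.691 = 0.7902.
Surface direct beam = 1361 × 0.5913 × 0.7902 = 635.92 W/m².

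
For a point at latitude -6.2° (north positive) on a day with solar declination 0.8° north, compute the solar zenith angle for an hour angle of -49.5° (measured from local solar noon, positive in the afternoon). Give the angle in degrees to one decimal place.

49.9°

With φ = -6.2°, δ = 0.8°, H = -49.50°: sin φ sin δ = -0.0015, cos φ cos δ cos H = 0.6456, so cos θ_z = 0.6441.
θ_z = arccos(0.6441) = 49.90°.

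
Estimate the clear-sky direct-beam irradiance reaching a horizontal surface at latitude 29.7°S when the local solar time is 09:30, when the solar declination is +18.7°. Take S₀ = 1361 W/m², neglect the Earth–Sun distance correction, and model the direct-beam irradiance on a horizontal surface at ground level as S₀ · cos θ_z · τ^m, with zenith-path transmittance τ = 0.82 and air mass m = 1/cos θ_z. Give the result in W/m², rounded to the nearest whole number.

450 W/m²

Hour angle H = 15° × (9.5 − 12) = -37.50°.
With φ = -29.7°, δ = 18.7°, H = -37.50°: sin φ sin δ = -0.1589, cos φ cos δ cos H = 0.6528, so cos θ_z = 0.4939.
Air mass m = 1/cos θ_z = 1/0.4939 = 2.025; τ^m = 0.82^2.025 = 0.6691.
Surface direct beam = 1361 × 0.4939 × 0.6691 = 449.77 W/m².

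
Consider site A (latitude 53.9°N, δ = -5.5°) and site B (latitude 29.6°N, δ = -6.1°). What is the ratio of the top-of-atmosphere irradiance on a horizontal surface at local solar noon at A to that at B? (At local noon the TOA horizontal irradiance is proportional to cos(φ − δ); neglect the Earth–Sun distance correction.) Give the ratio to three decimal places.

A: cos θ_z = cos(53.9° − (-5.5°)) = 0.5090.
B: cos θ_z = cos(29.6° − (-6.1°)) = 0.8121.
Ratio A/B = 0.5090 / 0.8121 = 0.6268.

0.627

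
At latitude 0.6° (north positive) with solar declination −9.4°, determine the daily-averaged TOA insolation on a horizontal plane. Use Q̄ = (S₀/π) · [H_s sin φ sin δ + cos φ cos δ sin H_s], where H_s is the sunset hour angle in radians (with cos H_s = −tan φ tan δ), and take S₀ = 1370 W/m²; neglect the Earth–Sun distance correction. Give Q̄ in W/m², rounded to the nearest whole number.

429 W/m²

−tan φ tan δ = −(0.0105)(-0.1655) = 0.0017; H_s = arccos(0.0017) = 89.90°. In radians, H_s = 1.5691.
H_s sin φ sin δ = 1.5691 × 0.0105 × -0.1633 = -0.0027.
cos φ cos δ sin H_s = 0.9999 × 0.9866 × 1.0000 = 0.9865.
Q̄ = (1370/π) × (-0.0027 + 0.9865) = 436.08 × 0.9838 = 429.02 W/m².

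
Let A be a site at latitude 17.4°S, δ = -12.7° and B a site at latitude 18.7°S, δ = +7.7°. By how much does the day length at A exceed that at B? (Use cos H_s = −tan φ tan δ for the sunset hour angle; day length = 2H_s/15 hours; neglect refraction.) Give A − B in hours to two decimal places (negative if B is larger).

A: H_s = arccos(−tan -17.4° · tan -12.7°) = 94.05°, so 2H_s/15 = 12.5400 h.
B: H_s = arccos(−tan -18.7° · tan 7.7°) = 87.38°, so 2H_s/15 = 11.6507 h.
A − B = 12.5400 − 11.6507 = 0.8893 h.

+0.89 h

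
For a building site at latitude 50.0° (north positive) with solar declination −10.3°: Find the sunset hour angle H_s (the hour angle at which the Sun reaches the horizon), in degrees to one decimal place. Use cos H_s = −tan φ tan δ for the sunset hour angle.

77.5°

The sunset hour angle satisfies cos H_s = −tan φ tan δ = 0.2166, giving H_s = 77.49°.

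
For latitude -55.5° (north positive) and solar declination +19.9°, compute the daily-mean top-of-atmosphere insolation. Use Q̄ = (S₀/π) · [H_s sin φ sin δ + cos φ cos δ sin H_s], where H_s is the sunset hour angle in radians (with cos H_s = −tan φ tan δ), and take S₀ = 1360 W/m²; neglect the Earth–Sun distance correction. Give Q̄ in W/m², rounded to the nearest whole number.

−tan φ tan δ = −(-1.4550)(0.3620) = 0.5267; H_s = arccos(0.5267) = 58.22°. In radians, H_s = 1.0161.
H_s sin φ sin δ = 1.0161 × -0.8241 × 0.3404 = -0.2850.
cos φ cos δ sin H_s = 0.5664 × 0.9403 × 0.8501 = 0.4528.
Q̄ = (1360/π) × (-0.2850 + 0.4528) = 432.90 × 0.1678 = 72.64 W/m².

73 W/m²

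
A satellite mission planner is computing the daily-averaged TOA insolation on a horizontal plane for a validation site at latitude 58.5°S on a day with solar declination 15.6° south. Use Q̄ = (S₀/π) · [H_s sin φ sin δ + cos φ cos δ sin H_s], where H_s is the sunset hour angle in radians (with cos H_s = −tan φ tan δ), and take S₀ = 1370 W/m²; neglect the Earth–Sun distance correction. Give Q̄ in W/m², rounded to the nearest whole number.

400 W/m²

cos H_s = −tan(-58.5°) · tan(-15.6°) = -0.4556, so H_s = arccos(-0.4556) = 117.10°. In radians, H_s = 2.0438.
H_s sin φ sin δ = 2.0438 × -0.8526 × -0.2689 = 0.4686.
cos φ cos δ sin H_s = 0.5225 × 0.9632 × 0.8902 = 0.4480.
Q̄ = (1370/π) × (0.4686 + 0.4480) = 436.08 × 0.9166 = 399.71 W/m².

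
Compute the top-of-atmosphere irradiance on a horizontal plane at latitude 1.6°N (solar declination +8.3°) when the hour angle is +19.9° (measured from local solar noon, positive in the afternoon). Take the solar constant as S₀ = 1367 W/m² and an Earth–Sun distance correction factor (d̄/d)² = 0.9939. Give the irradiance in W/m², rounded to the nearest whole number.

With φ = 1.6°, δ = 8.3°, H = 19.90°: sin φ sin δ = 0.0040, cos φ cos δ cos H = 0.9301, so cos θ_z = 0.9341.
Top-of-atmosphere irradiance = S₀ (d̄/d)² cos θ_z = 1367 × 0.9939 × 0.9341 = 1269.13 W/m².

1269 W/m²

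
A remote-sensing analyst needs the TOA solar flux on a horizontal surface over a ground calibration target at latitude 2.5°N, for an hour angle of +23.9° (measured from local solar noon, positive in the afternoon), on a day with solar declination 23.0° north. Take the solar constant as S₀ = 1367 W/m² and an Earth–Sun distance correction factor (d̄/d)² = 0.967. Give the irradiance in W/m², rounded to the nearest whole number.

1134 W/m²

With φ = 2.5°, δ = 23.0°, H = 23.90°: sin φ sin δ = 0.0170, cos φ cos δ cos H = 0.8408, so cos θ_z = 0.8578.
Top-of-atmosphere irradiance = S₀ (d̄/d)² cos θ_z = 1367 × 0.967 × 0.8578 = 1133.92 W/m².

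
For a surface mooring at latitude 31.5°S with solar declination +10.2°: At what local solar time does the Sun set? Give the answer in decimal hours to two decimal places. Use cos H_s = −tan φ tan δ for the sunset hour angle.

17.58 h

cos H_s = −tan(-31.5°) · tan(10.2°) = 0.1103, so H_s = arccos(0.1103) = 83.67°.
Sunset is at 12 + H_s/15 = 12 + 5.578 = 17.578 h local solar time.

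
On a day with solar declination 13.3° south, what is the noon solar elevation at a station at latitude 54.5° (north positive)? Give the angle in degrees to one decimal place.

At local solar noon the hour angle is zero, so the elevation is 90° − |φ − δ| = 90° − |54.5° − (-13.3°)| = 90° − 67.8° = 22.2°.

22.2°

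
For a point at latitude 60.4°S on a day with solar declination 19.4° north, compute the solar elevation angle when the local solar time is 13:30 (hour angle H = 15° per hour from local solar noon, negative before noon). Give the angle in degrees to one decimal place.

Hour angle H = 15° × (13.5 − 12) = 22.50°.
With φ = -60.4°, δ = 19.4°, H = 22.50°: sin φ sin δ = -0.2888, cos φ cos δ cos H = 0.4304, so cos θ_z = 0.1416.
θ_z = arccos(0.1416) = 81.86°, so the elevation is 90° − 81.86° = 8.14°.

8.1°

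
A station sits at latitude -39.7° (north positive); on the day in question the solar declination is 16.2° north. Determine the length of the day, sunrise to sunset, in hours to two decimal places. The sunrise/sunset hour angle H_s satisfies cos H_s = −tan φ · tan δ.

The sunset hour angle satisfies cos H_s = −tan φ tan δ = 0.2412, giving H_s = 76.04°.
Day length = 2 H_s / 15° h⁻¹ = 152.08° / 15 = 10.139 h.

10.14 hours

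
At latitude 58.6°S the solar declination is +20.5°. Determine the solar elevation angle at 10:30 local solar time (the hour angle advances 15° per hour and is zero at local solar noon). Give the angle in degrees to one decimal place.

8.7°

Hour angle H = 15° × (10.5 − 12) = -22.50°.
cos θ_z = sin φ sin δ + cos φ cos δ cos H = (-0.8536)(0.3502) + (0.5210)(0.9367)(0.9239) = 0.1520.
θ_z = arccos(0.1520) = 81.26°, so the elevation is 90° − 81.26° = 8.74°.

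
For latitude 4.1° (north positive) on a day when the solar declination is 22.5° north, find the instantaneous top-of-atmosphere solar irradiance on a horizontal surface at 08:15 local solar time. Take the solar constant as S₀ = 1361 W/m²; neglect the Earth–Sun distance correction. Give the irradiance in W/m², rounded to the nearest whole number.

Hour angle H = 15° × (8.25 − 12) = -56.25°.
With φ = 4.1°, δ = 22.5°, H = -56.25°: sin φ sin δ = 0.0274, cos φ cos δ cos H = 0.5120, so cos θ_z = 0.5394.
Top-of-atmosphere irradiance = S₀ cos θ_z = 1361 × 0.5394 = 734.12 W/m².

734 W/m²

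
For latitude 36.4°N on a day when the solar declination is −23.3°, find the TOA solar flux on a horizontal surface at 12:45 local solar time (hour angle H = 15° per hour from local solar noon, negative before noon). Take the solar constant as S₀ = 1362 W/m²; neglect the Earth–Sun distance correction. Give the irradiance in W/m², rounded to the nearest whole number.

Hour angle H = 15° × (12.75 − 12) = 11.25°.
cos θ_z = sin φ sin δ + cos φ cos δ cos H = (0.5934)(-0.3955) + (0.8049)(0.9184)(0.9808) = 0.4903.
Top-of-atmosphere irradiance = S₀ cos θ_z = 1362 × 0.4903 = 667.79 W/m².

668 W/m²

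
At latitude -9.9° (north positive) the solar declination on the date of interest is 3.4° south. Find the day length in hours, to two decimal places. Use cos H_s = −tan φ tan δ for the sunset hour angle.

−tan φ tan δ = −(-0.1745)(-0.0594) = -0.0104; H_s = arccos(-0.0104) = 90.60°.
Day length = 2 H_s / 15° h⁻¹ = 181.20° / 15 = 12.080 h.

12.08 hours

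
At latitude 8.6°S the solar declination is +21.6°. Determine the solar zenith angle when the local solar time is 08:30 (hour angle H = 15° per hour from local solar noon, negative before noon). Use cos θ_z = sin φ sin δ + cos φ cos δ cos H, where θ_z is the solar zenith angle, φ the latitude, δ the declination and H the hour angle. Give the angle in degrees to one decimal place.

Hour angle H = 15° × (8.5 − 12) = -52.50°.
With φ = -8.6°, δ = 21.6°, H = -52.50°: sin φ sin δ = -0.0550, cos φ cos δ cos H = 0.5596, so cos θ_z = 0.5046.
θ_z = arccos(0.5046) = 59.70°.

59.7°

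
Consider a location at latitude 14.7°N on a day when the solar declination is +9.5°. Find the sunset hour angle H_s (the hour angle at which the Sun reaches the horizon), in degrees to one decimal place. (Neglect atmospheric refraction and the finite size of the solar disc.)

−tan φ tan δ = −(0.2623)(0.1673) = -0.0439; H_s = arccos(-0.0439) = 92.52°.

92.5°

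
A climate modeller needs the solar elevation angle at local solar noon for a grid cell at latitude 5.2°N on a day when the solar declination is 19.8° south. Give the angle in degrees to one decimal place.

65.0°

At local solar noon the hour angle is zero, so the elevation is 90° − |φ − δ| = 90° − |5.2° − (-19.8°)| = 90° − 25.0° = 65.0°.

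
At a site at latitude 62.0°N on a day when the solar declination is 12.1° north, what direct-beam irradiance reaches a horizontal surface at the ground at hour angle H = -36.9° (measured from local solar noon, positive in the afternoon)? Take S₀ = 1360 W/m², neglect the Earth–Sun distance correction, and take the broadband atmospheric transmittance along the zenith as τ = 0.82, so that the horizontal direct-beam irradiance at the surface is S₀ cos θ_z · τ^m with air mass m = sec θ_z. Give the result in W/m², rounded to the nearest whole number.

cos θ_z = sin φ sin δ + cos φ cos δ cos H = (0.8829)(0.2096) + (0.4695)(0.9778)(0.7997) = 0.5522.
Air mass m = 1/cos θ_z = 1/0.5522 = 1.811; τ^m = 0.82^1.811 = 0.6981.
Surface direct beam = 1360 × 0.5522 × 0.6981 = 524.27 W/m².

524 W/m²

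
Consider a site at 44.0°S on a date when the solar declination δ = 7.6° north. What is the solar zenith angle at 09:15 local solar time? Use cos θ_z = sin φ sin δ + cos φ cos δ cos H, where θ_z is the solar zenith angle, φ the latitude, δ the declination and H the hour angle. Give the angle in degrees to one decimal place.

Hour angle H = 15° × (9.25 − 12) = -41.25°.
With φ = -44.0°, δ = 7.6°, H = -41.25°: sin φ sin δ = -0.0919, cos φ cos δ cos H = 0.5361, so cos θ_z = 0.4442.
θ_z = arccos(0.4442) = 63.63°.

63.6°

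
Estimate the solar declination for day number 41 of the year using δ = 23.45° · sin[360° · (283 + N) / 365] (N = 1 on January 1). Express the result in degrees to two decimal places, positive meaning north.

-15.21°

360 × (283 + 41) / 365 = 319.562°; sin(319.562°) = -0.6486.
δ = 23.45 × -0.6486 = -15.210° ≈ -15.21°.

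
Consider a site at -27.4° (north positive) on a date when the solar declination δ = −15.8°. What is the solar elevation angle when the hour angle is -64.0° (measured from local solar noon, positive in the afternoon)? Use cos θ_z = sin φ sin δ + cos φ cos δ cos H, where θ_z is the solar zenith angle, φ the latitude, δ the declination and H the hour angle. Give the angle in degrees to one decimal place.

30.0°

With φ = -27.4°, δ = -15.8°, H = -64.00°: sin φ sin δ = 0.1253, cos φ cos δ cos H = 0.3745, so cos θ_z = 0.4998.
θ_z = arccos(0.4998) = 60.01°, so the elevation is 90° − 60.01° = 29.99°.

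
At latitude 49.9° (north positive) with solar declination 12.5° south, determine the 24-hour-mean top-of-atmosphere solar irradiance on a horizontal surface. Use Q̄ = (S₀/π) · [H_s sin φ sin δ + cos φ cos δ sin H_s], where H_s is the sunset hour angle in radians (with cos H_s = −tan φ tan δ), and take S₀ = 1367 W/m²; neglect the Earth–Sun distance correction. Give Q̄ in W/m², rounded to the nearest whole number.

170 W/m²

−tan φ tan δ = −(1.1875)(-0.2217) = 0.2633; H_s = arccos(0.2633) = 74.73°. In radians, H_s = 1.3043.
H_s sin φ sin δ = 1.3043 × 0.7649 × -0.2164 = -0.2159.
cos φ cos δ sin H_s = 0.6441 × 0.9763 × 0.9647 = 0.6066.
Q̄ = (1367/π) × (-0.2159 + 0.6066) = 435.13 × 0.3907 = 170.01 W/m².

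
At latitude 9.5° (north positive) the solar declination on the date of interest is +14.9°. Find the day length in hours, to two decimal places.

12.34 hours

The sunset hour angle satisfies cos H_s = −tan φ tan δ = -0.0445, giving H_s = 92.55°.
Day length = 2 H_s / 15° h⁻¹ = 185.10° / 15 = 12.340 h.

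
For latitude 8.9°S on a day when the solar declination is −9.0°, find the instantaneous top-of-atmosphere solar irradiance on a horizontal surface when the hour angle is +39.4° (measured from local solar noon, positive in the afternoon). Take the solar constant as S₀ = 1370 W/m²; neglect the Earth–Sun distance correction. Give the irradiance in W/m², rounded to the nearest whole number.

cos θ_z = sin φ sin δ + cos φ cos δ cos H = (-0.1547)(-0.1564) + (0.9880)(0.9877)(0.7727) = 0.7782.
Top-of-atmosphere irradiance = S₀ cos θ_z = 1370 × 0.7782 = 1066.13 W/m².

1066 W/m²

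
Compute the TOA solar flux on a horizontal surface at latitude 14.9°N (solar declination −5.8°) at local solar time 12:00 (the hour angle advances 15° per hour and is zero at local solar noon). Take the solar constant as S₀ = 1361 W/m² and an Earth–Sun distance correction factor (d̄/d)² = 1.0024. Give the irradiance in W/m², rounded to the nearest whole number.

Hour angle H = 15° × (12 − 12) = 0.00°.
cos θ_z = sin(14.9°) sin(-5.8°) + cos(14.9°) cos(-5.8°) cos(0.00°) = -0.0260 + 0.9614 = 0.9354.
Top-of-atmosphere irradiance = S₀ (d̄/d)² cos θ_z = 1361 × 1.0024 × 0.9354 = 1276.13 W/m².

1276 W/m²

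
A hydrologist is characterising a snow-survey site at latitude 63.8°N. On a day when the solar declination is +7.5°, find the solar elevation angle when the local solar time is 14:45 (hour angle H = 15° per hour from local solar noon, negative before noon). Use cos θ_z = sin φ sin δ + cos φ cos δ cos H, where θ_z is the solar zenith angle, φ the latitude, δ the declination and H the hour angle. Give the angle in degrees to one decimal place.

26.5°

Hour angle H = 15° × (14.75 − 12) = 41.25°.
cos θ_z = sin(63.8°) sin(7.5°) + cos(63.8°) cos(7.5°) cos(41.25°) = 0.1171 + 0.3291 = 0.4462.
θ_z = arccos(0.4462) = 63.50°, so the elevation is 90° − 63.50° = 26.50°.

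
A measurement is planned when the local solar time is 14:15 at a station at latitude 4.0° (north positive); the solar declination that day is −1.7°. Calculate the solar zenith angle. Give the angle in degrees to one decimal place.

34.2°

Hour angle H = 15° × (14.25 − 12) = 33.75°.
cos θ_z = sin(4.0°) sin(-1.7°) + cos(4.0°) cos(-1.7°) cos(33.75°) = -0.0021 + 0.8291 = 0.8270.
θ_z = arccos(0.8270) = 34.21°.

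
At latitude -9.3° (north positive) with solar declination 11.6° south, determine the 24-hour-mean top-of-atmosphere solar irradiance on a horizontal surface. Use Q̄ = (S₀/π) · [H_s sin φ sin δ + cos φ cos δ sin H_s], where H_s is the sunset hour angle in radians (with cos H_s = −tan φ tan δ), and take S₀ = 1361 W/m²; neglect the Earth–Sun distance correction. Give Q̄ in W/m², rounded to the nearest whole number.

The sunset hour angle satisfies cos H_s = −tan φ tan δ = -0.0336, giving H_s = 91.93°. In radians, H_s = 1.6045.
H_s sin φ sin δ = 1.6045 × -0.1616 × -0.2011 = 0.0521.
cos φ cos δ sin H_s = 0.9869 × 0.9796 × 0.9994 = 0.9662.
Q̄ = (1361/π) × (0.0521 + 0.9662) = 433.22 × 1.0183 = 441.15 W/m².

441 W/m²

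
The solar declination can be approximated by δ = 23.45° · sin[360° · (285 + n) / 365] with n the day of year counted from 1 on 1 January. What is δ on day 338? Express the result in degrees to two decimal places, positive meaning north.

-22.59°

360 × (285 + 338) / 365 = 614.466°; sin(614.466°) = -0.9635.
δ = 23.45 × -0.9635 = -22.594° ≈ -22.59°.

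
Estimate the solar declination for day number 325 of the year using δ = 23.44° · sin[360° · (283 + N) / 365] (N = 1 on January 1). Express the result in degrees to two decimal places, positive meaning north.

360 × (283 + 325) / 365 = 599.671°; sin(599.671°) = -0.8631.
δ = 23.44 × -0.8631 = -20.231° ≈ -20.23°.

-20.23°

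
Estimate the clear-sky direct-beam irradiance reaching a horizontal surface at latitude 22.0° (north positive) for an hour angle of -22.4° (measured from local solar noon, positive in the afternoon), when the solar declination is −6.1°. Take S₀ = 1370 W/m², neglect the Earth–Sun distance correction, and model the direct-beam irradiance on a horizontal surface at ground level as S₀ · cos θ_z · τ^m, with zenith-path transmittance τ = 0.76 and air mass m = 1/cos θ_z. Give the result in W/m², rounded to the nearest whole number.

cos θ_z = sin(22.0°) sin(-6.1°) + cos(22.0°) cos(-6.1°) cos(-22.40°) = -0.0398 + 0.8524 = 0.8126.
Air mass m = 1/cos θ_z = 1/0.8126 = 1.231; τ^m = 0.76^1.231 = 0.7133.
Surface direct beam = 1370 × 0.8126 × 0.7133 = 794.09 W/m².

794 W/m²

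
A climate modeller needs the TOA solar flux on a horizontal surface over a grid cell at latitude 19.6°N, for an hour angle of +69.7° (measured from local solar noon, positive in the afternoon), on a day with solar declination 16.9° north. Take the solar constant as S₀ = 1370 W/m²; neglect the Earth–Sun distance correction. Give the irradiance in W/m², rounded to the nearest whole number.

562 W/m²

With φ = 19.6°, δ = 16.9°, H = 69.70°: sin φ sin δ = 0.0975, cos φ cos δ cos H = 0.3127, so cos θ_z = 0.4102.
Top-of-atmosphere irradiance = S₀ cos θ_z = 1370 × 0.4102 = 561.97 W/m².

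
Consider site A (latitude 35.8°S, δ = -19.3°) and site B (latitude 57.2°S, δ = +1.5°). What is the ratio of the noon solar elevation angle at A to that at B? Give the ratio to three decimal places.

2.348

A: 90° − |-35.8 − (-19.3)| = 73.50°.
B: 90° − |-57.2 − (1.5)| = 31.30°.
Ratio A/B = 73.5000 / 31.3000 = 2.3482.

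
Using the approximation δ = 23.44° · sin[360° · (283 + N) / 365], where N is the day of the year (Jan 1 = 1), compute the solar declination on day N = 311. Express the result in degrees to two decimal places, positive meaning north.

-16.82°

360 × (283 + 311) / 365 = 585.863°; sin(585.863°) = -0.7177.
δ = 23.44 × -0.7177 = -16.823° ≈ -16.82°.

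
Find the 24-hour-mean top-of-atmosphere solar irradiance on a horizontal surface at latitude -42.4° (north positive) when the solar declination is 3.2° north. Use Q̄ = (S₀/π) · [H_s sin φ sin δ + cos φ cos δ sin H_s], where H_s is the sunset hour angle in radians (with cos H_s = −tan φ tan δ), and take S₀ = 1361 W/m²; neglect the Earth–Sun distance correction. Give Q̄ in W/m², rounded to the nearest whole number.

294 W/m²

cos H_s = −tan(-42.4°) · tan(3.2°) = 0.0511, so H_s = arccos(0.0511) = 87.07°. In radians, H_s = 1.5197.
H_s sin φ sin δ = 1.5197 × -0.6743 × 0.0558 = -0.0572.
cos φ cos δ sin H_s = 0.7385 × 0.9984 × 0.9987 = 0.7364.
Q̄ = (1361/π) × (-0.0572 + 0.7364) = 433.22 × 0.6792 = 294.24 W/m².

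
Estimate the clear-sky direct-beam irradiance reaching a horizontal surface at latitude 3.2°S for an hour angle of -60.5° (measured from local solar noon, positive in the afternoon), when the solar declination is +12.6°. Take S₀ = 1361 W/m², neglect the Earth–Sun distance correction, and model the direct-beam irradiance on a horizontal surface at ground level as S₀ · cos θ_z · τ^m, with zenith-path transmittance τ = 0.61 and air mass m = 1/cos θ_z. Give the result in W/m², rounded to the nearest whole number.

221 W/m²

cos θ_z = sin(-3.2°) sin(12.6°) + cos(-3.2°) cos(12.6°) cos(-60.50°) = -0.0122 + 0.4798 = 0.4676.
Air mass m = 1/cos θ_z = 1/0.4676 = 2.139; τ^m = 0.61^2.139 = 0.3474.
Surface direct beam = 1361 × 0.4676 × 0.3474 = 221.09 W/m².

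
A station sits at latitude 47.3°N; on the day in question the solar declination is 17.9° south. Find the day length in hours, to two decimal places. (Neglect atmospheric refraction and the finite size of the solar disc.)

cos H_s = −tan(47.3°) · tan(-17.9°) = 0.3500, so H_s = arccos(0.3500) = 69.51°.
Day length = 2 H_s / 15° h⁻¹ = 139.02° / 15 = 9.268 h.

9.27 hours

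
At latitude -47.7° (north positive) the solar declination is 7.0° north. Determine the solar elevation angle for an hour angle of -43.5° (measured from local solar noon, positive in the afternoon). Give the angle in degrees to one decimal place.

cos θ_z = sin φ sin δ + cos φ cos δ cos H = (-0.7396)(0.1219) + (0.6730)(0.9925)(0.7254) = 0.3944.
θ_z = arccos(0.3944) = 66.77°, so the elevation is 90° − 66.77° = 23.23°.

23.2°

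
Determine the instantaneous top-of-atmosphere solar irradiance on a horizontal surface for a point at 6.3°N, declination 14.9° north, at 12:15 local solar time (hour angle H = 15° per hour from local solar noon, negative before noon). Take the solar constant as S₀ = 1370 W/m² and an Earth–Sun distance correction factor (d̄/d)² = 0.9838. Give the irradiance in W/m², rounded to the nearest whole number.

1330 W/m²

Hour angle H = 15° × (12.25 − 12) = 3.75°.
cos θ_z = sin(6.3°) sin(14.9°) + cos(6.3°) cos(14.9°) cos(3.75°) = 0.0282 + 0.9585 = 0.9867.
Top-of-atmosphere irradiance = S₀ (d̄/d)² cos θ_z = 1370 × 0.9838 × 0.9867 = 1329.88 W/m².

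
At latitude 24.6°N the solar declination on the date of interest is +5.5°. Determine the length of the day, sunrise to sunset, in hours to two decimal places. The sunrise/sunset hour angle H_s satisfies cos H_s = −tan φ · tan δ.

cos H_s = −tan(24.6°) · tan(5.5°) = -0.0441, so H_s = arccos(-0.0441) = 92.53°.
Day length = 2 H_s / 15° h⁻¹ = 185.06° / 15 = 12.337 h.

12.34 hours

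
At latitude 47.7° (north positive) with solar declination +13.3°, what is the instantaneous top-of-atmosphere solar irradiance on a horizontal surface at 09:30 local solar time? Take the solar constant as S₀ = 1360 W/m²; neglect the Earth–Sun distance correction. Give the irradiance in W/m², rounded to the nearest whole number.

Hour angle H = 15° × (9.5 − 12) = -37.50°.
cos θ_z = sin(47.7°) sin(13.3°) + cos(47.7°) cos(13.3°) cos(-37.50°) = 0.1702 + 0.5196 = 0.6898.
Top-of-atmosphere irradiance = S₀ cos θ_z = 1360 × 0.6898 = 938.13 W/m².

938 W/m²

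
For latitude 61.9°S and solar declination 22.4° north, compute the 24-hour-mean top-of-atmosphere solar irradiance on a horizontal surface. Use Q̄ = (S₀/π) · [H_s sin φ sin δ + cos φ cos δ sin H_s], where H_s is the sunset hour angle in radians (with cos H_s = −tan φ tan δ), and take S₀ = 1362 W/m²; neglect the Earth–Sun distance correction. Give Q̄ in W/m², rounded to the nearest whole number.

cos H_s = −tan(-61.9°) · tan(22.4°) = 0.7719, so H_s = arccos(0.7719) = 39.48°. In radians, H_s = 0.6891.
H_s sin φ sin δ = 0.6891 × -0.8821 × 0.3811 = -0.2317.
cos φ cos δ sin H_s = 0.4710 × 0.9245 × 0.6358 = 0.2769.
Q̄ = (1362/π) × (-0.2317 + 0.2769) = 433.54 × 0.0452 = 19.60 W/m².

20 W/m²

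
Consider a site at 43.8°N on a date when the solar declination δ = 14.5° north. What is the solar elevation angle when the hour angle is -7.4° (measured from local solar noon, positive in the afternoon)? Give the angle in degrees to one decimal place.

With φ = 43.8°, δ = 14.5°, H = -7.40°: sin φ sin δ = 0.1733, cos φ cos δ cos H = 0.6930, so cos θ_z = 0.8663.
θ_z = arccos(0.8663) = 29.97°, so the elevation is 90° − 29.97° = 60.03°.

60.0°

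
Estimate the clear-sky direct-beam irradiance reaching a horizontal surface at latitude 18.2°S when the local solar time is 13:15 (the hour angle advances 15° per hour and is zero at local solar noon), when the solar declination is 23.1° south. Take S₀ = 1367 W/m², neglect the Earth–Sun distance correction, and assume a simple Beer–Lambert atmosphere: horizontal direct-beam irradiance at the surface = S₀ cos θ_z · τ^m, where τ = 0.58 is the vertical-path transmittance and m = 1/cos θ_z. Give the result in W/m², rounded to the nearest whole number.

Hour angle H = 15° × (13.25 − 12) = 18.75°.
With φ = -18.2°, δ = -23.1°, H = 18.75°: sin φ sin δ = 0.1225, cos φ cos δ cos H = 0.8274, so cos θ_z = 0.9499.
Air mass m = 1/cos θ_z = 1/0.9499 = 1.053; τ^m = 0.58^1.053 = 0.5635.
Surface direct beam = 1367 × 0.9499 × 0.5635 = 731.71 W/m².

732 W/m²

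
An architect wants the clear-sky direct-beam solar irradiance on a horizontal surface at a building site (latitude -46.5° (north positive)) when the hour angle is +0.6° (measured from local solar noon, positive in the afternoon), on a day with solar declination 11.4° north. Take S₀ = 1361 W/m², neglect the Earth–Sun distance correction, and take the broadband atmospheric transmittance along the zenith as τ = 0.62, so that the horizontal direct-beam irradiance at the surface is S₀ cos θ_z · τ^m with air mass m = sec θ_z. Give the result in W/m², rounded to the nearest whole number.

294 W/m²

cos θ_z = sin(-46.5°) sin(11.4°) + cos(-46.5°) cos(11.4°) cos(0.60°) = -0.1434 + 0.6747 = 0.5313.
Air mass m = 1/cos θ_z = 1/0.5313 = 1.882; τ^m = 0.62^1.882 = 0.4067.
Surface direct beam = 1361 × 0.5313 × 0.4067 = 294.08 W/m².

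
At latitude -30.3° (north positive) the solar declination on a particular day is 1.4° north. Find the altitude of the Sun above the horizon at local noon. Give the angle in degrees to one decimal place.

At local solar noon the hour angle is zero, so the elevation is 90° − |φ − δ| = 90° − |-30.3° − (1.4°)| = 90° − 31.7° = 58.3°.

58.3°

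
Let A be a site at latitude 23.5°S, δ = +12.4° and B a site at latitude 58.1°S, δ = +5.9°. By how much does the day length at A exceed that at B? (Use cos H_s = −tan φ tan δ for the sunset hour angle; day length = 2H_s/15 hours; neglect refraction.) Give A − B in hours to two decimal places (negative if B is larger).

+0.54 h

A: H_s = arccos(−tan -23.5° · tan 12.4°) = 84.51°, so 2H_s/15 = 11.2680 h.
B: H_s = arccos(−tan -58.1° · tan 5.9°) = 80.44°, so 2H_s/15 = 10.7253 h.
A − B = 11.2680 − 10.7253 = 0.5427 h.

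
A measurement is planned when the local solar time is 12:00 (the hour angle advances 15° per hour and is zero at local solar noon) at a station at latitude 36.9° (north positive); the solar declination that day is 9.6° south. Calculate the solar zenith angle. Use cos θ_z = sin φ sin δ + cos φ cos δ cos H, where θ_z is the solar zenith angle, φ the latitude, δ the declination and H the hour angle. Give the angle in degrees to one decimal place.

46.5°

Hour angle H = 15° × (12 − 12) = 0.00°.
With φ = 36.9°, δ = -9.6°, H = 0.00°: sin φ sin δ = -0.1001, cos φ cos δ cos H = 0.7885, so cos θ_z = 0.6884.
θ_z = arccos(0.6884) = 46.50°.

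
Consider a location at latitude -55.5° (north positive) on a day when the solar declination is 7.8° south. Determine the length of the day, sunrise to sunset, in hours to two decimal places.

−tan φ tan δ = −(-1.4550)(-0.1370) = -0.1993; H_s = arccos(-0.1993) = 101.50°.
Day length = 2 H_s / 15° h⁻¹ = 203.00° / 15 = 13.533 h.

13.53 hours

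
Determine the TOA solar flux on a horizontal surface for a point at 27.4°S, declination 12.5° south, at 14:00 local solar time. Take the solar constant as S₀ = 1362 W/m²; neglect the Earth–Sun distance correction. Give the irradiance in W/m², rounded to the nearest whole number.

1158 W/m²

Hour angle H = 15° × (14 − 12) = 30.00°.
cos θ_z = sin φ sin δ + cos φ cos δ cos H = (-0.4602)(-0.2164) + (0.8878)(0.9763)(0.8660) = 0.8502.
Top-of-atmosphere irradiance = S₀ cos θ_z = 1362 × 0.8502 = 1157.97 W/m².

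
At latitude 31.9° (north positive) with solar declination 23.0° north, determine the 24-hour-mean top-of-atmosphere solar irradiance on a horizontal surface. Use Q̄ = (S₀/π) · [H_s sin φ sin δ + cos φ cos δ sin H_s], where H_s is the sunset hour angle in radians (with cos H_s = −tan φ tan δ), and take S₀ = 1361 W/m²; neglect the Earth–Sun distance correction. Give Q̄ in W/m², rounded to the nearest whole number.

491 W/m²

cos H_s = −tan(31.9°) · tan(23.0°) = -0.2642, so H_s = arccos(-0.2642) = 105.32°. In radians, H_s = 1.8382.
H_s sin φ sin δ = 1.8382 × 0.5284 × 0.3907 = 0.3795.
cos φ cos δ sin H_s = 0.8490 × 0.9205 × 0.9645 = 0.7538.
Q̄ = (1361/π) × (0.3795 + 0.7538) = 433.22 × 1.1333 = 490.97 W/m².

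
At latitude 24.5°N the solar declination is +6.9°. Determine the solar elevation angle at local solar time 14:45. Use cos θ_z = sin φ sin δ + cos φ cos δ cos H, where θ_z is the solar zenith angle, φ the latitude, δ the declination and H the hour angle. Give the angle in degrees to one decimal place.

46.8°

Hour angle H = 15° × (14.75 − 12) = 41.25°.
cos θ_z = sin(24.5°) sin(6.9°) + cos(24.5°) cos(6.9°) cos(41.25°) = 0.0498 + 0.6792 = 0.7290.
θ_z = arccos(0.7290) = 43.20°, so the elevation is 90° − 43.20° = 46.80°.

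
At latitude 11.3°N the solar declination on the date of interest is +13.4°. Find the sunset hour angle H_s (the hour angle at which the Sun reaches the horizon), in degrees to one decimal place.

The sunset hour angle satisfies cos H_s = −tan φ tan δ = -0.0476, giving H_s = 92.73°.

92.7°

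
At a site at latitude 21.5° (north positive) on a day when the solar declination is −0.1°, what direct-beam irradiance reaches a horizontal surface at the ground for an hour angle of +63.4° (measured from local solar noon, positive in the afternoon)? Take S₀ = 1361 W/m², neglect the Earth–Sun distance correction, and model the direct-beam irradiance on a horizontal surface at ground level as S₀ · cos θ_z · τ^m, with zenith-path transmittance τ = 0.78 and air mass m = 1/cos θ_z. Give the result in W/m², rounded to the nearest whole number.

312 W/m²

With φ = 21.5°, δ = -0.1°, H = 63.40°: sin φ sin δ = -0.0006, cos φ cos δ cos H = 0.4166, so cos θ_z = 0.4160.
Air mass m = 1/cos θ_z = 1/0.4160 = 2.404; τ^m = 0.78^2.404 = 0.5503.
Surface direct beam = 1361 × 0.4160 × 0.5503 = 311.57 W/m².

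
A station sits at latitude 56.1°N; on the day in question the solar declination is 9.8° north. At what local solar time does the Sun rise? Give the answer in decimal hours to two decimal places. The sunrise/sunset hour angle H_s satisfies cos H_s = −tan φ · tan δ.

The sunset hour angle satisfies cos H_s = −tan φ tan δ = -0.2570, giving H_s = 104.89°.
Sunrise is at 12 − H_s/15 = 12 − 6.993 = 5.007 h local solar time.

5.01 h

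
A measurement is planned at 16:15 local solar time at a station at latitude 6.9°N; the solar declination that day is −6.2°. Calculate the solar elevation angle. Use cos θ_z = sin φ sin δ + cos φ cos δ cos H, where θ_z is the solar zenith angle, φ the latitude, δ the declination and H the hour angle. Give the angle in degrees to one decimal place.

25.1°

Hour angle H = 15° × (16.25 − 12) = 63.75°.
With φ = 6.9°, δ = -6.2°, H = 63.75°: sin φ sin δ = -0.0130, cos φ cos δ cos H = 0.4365, so cos θ_z = 0.4235.
θ_z = arccos(0.4235) = 64.94°, so the elevation is 90° − 64.94° = 25.06°.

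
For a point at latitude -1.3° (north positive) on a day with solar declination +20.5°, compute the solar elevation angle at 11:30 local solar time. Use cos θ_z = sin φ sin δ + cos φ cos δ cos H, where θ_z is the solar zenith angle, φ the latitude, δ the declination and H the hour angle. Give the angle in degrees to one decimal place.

67.0°

Hour angle H = 15° × (11.5 − 12) = -7.50°.
With φ = -1.3°, δ = 20.5°, H = -7.50°: sin φ sin δ = -0.0079, cos φ cos δ cos H = 0.9284, so cos θ_z = 0.9205.
θ_z = arccos(0.9205) = 23.00°, so the elevation is 90° − 23.00° = 67.00°.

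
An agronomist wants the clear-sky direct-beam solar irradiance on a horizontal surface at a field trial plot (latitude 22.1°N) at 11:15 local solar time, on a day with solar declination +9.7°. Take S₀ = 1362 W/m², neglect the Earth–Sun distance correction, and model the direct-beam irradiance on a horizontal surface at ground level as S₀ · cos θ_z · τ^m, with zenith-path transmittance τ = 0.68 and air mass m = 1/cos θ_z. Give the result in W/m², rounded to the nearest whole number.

Hour angle H = 15° × (11.25 − 12) = -11.25°.
cos θ_z = sin φ sin δ + cos φ cos δ cos H = (0.3762)(0.1685) + (0.9265)(0.9857)(0.9808) = 0.9591.
Air mass m = 1/cos θ_z = 1/0.9591 = 1.043; τ^m = 0.68^1.043 = 0.6688.
Surface direct beam = 1362 × 0.9591 × 0.6688 = 873.65 W/m².

874 W/m²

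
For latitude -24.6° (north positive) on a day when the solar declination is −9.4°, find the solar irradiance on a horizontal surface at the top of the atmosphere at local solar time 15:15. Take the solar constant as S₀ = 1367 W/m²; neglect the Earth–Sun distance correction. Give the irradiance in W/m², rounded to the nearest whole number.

901 W/m²

Hour angle H = 15° × (15.25 − 12) = 48.75°.
cos θ_z = sin φ sin δ + cos φ cos δ cos H = (-0.4163)(-0.1633) + (0.9092)(0.9866)(0.6593) = 0.6594.
Top-of-atmosphere irradiance = S₀ cos θ_z = 1367 × 0.6594 = 901.40 W/m².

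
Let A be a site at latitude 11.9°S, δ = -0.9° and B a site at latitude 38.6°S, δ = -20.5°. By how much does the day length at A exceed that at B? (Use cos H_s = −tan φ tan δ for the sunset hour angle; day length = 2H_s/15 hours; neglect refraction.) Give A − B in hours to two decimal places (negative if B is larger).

A: H_s = arccos(−tan -11.9° · tan -0.9°) = 90.19°, so 2H_s/15 = 12.0253 h.
B: H_s = arccos(−tan -38.6° · tan -20.5°) = 107.37°, so 2H_s/15 = 14.3160 h.
A − B = 12.0253 − 14.3160 = -2.2907 h.

-2.29 h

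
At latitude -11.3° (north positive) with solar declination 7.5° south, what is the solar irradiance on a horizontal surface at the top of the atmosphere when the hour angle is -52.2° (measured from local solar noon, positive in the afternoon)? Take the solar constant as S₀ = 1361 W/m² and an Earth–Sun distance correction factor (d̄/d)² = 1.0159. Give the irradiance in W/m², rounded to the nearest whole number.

859 W/m²

cos θ_z = sin φ sin δ + cos φ cos δ cos H = (-0.1959)(-0.1305) + (0.9806)(0.9914)(0.6129) = 0.6214.
Top-of-atmosphere irradiance = S₀ (d̄/d)² cos θ_z = 1361 × 1.0159 × 0.6214 = 859.17 W/m².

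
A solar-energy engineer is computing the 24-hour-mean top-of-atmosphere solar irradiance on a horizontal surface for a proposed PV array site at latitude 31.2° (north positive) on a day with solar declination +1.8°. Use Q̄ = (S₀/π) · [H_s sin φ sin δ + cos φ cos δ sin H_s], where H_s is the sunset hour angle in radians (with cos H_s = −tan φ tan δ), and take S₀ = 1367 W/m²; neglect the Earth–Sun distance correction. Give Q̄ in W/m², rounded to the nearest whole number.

383 W/m²

−tan φ tan δ = −(0.6056)(0.0314) = -0.0190; H_s = arccos(-0.0190) = 91.09°. In radians, H_s = 1.5898.
H_s sin φ sin δ = 1.5898 × 0.5180 × 0.0314 = 0.0259.
cos φ cos δ sin H_s = 0.8554 × 0.9995 × 0.9998 = 0.8548.
Q̄ = (1367/π) × (0.0259 + 0.8548) = 435.13 × 0.8807 = 383.22 W/m².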